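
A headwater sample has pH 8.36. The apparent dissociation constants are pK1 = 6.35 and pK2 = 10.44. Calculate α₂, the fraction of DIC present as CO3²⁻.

α₂ = 0.00817

α₂ = 1 / (1 + [H⁺]/K2 + [H⁺]²/(K1K2)) = 1 / (1 + 10^+2.08 + 10^+0.07)
   = 1 / (1 + 120.23 + 1.1749) = 1/122.40 = 0.008170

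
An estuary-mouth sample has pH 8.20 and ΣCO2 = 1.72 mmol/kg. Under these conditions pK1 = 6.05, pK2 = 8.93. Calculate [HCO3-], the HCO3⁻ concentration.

[HCO3⁻] = 1.44 mmol/kg

α₁ = 1 / (1 + [H⁺]/K1 + K2/[H⁺]) = 1 / (1 + 10^-2.15 + 10^-0.73)
   = 1 / (1 + 0.0070795 + 0.18621) = 1/1.1933 = 0.8380
[HCO3⁻] = α₁ × DIC = 0.8380 × 1.72 = 1.44 mmol/kg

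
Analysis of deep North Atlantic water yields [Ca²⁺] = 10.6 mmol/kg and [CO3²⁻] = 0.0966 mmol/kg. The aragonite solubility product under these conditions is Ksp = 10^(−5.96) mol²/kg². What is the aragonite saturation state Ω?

Ksp = 10^(−5.96) = 1.096×10^-6
Ω = [Ca²⁺][CO3²⁻]/Ksp = (10.6×10^-3)(0.0966×10^-3) / 1.096×10^-6 = 0.934

Ω = 0.934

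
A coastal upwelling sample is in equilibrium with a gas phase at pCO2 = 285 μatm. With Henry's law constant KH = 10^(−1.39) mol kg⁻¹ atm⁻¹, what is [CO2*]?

[CO2*] = 11.6 μmol/kg

KH = 10^(−1.39) = 4.074×10^-2 mol kg⁻¹ atm⁻¹
[CO2*] = KH · pCO2 = 4.074×10^-2 × 285×10^-6 atm = 1.16×10^-5 mol/kg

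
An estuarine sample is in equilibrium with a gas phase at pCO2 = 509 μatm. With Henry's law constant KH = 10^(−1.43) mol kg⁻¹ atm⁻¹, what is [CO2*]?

KH = 10^(−1.43) = 3.715×10^-2 mol kg⁻¹ atm⁻¹
[CO2*] = KH · pCO2 = 3.715×10^-2 × 509×10^-6 atm = 1.89×10^-5 mol/kg

[CO2*] = 18.9 μmol/kg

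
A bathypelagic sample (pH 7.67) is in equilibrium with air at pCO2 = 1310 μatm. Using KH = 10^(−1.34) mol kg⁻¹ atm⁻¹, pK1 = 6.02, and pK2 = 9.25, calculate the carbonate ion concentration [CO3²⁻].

[CO3²⁻] = 0.0704 mmol/kg

[CO2*] = KH · pCO2 = 10^(−1.34) × 1310×10^-6 = 5.988×10^-5 mol/kg
α₀ = 1/(1 + K1/[H⁺] + K1K2/[H⁺]²) = 1/(1 + 10^+1.65 + 10^+0.07) = 0.02135
DIC = [CO2*]/α₀ = 5.988×10^-5 / 0.02135 = 2.805 mmol/kg
[CO3²⁻] = α₂·DIC; α₂ = 0.02508, so [CO3²⁻] = 0.02508 × 2.805 = 0.0704 mmol/kg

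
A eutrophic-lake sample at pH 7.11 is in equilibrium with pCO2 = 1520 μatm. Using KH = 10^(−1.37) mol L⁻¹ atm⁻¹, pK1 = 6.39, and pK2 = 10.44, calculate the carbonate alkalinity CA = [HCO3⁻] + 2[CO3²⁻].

CA = 0.341 mmol/L

[CO2*] = KH · pCO2 = 10^(−1.37) × 1520×10^-6 = 6.484×10^-5 mol/L
α₀ = 1/(1 + K1/[H⁺] + K1K2/[H⁺]²) = 1/(1 + 10^+0.72 + 10^-2.61) = 0.1600
DIC = [CO2*]/α₀ = 6.484×10^-5 / 0.1600 = 0.4053 mmol/L
CA = (α₁ + 2α₂)·DIC = (0.8396 + 2×0.0003927) × 0.4053 = 0.341 mmol/L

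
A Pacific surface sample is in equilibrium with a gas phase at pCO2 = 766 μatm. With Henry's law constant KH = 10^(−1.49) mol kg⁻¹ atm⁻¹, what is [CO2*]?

[CO2*] = 24.8 μmol/kg

KH = 10^(−1.49) = 3.236×10^-2 mol kg⁻¹ atm⁻¹
[CO2*] = KH · pCO2 = 3.236×10^-2 × 766×10^-6 atm = 2.48×10^-5 mol/kg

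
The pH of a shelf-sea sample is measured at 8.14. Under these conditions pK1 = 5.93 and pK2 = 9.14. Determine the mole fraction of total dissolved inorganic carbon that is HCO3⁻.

α₁ = 0.904

α₁ = 1 / (1 + [H⁺]/K1 + K2/[H⁺]) = 1 / (1 + 10^-2.21 + 10^-1.00)
   = 1 / (1 + 0.0061660 + 0.10000) = 1/1.1062 = 0.9040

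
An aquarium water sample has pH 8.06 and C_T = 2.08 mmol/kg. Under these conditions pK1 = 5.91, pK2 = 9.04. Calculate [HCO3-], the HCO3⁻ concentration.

α₁ = 1 / (1 + [H⁺]/K1 + K2/[H⁺]) = 1 / (1 + 10^-2.15 + 10^-0.98)
   = 1 / (1 + 0.0070795 + 0.10471) = 1/1.1118 = 0.8994
[HCO3⁻] = α₁ × DIC = 0.8994 × 2.08 = 1.87 mmol/kg

[HCO3⁻] = 1.87 mmol/kg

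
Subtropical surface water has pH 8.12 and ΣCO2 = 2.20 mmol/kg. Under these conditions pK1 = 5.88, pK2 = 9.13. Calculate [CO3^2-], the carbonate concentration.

α₂ = 1 / (1 + [H⁺]/K2 + [H⁺]²/(K1K2)) = 1 / (1 + 10^+1.01 + 10^-1.23)
   = 1 / (1 + 10.233 + 0.058884) = 1/11.292 = 0.08856
[CO3²⁻] = α₂ × DIC = 0.08856 × 2.20 = 0.195 mmol/kg

[CO3²⁻] = 0.195 mmol/kg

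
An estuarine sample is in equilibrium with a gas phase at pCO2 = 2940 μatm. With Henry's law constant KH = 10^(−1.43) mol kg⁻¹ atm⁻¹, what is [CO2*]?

KH = 10^(−1.43) = 3.715×10^-2 mol kg⁻¹ atm⁻¹
[CO2*] = KH · pCO2 = 3.715×10^-2 × 2940×10^-6 atm = 1.09×10^-4 mol/kg

[CO2*] = 109 μmol/kg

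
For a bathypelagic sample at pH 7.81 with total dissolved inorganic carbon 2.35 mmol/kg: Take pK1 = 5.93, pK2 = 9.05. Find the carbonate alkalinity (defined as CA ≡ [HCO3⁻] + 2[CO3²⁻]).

CA = 2.45 mmol/kg

CA = [HCO3⁻] + 2[CO3²⁻] = (α₁ + 2α₂)·DIC
At pH 7.81: [H⁺]/K1 = 10^-1.88 = 0.013183, K2/[H⁺] = 10^-1.24 = 0.057544
α₁ = 1/(1 + 0.013183 + 0.057544) = 1/1.0707 = 0.9339; α₂ = α₁·K2/[H⁺] = 0.05374
α₁ + 2α₂ = 1.0414
CA = 1.0414 × 2.35 = 2.45 mmol/kg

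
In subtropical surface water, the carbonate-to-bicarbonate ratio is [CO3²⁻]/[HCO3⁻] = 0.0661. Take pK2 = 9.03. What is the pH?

From K2 = [H⁺][CO3²⁻]/[HCO3⁻]:  pH = pK2 + log₁₀([CO3²⁻]/[HCO3⁻])
log₁₀(0.0661) = -1.180
pH = 9.03 + (-1.180) = 7.85

pH = 7.85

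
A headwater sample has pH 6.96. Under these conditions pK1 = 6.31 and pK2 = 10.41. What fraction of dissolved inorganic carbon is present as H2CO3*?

α₀ = 1 / (1 + K1/[H⁺] + K1K2/[H⁺]²) = 1 / (1 + 10^+0.65 + 10^-2.80)
   = 1 / (1 + 4.4668 + 0.0015849) = 1/5.4684 = 0.1829

α₀ = 0.183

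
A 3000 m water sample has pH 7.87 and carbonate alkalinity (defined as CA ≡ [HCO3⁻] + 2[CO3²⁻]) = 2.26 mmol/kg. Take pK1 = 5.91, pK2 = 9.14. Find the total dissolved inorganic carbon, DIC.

CA = [HCO3⁻] + 2[CO3²⁻] = (α₁ + 2α₂)·DIC
At pH 7.87: [H⁺]/K1 = 10^-1.96 = 0.010965, K2/[H⁺] = 10^-1.27 = 0.053703
α₁ = 1/(1 + 0.010965 + 0.053703) = 1/1.0647 = 0.9393; α₂ = α₁·K2/[H⁺] = 0.05044
α₁ + 2α₂ = 1.0401
DIC = CA / (α₁ + 2α₂) = 2.26 / 1.0401 = 2.17 mmol/kg

DIC = 2.17 mmol/kg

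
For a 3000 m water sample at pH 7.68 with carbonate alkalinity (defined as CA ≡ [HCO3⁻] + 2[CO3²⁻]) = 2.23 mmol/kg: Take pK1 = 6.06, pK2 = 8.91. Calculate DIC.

DIC = 2.16 mmol/kg

CA = [HCO3⁻] + 2[CO3²⁻] = (α₁ + 2α₂)·DIC
At pH 7.68: [H⁺]/K1 = 10^-1.62 = 0.023988, K2/[H⁺] = 10^-1.23 = 0.058884
α₁ = 1/(1 + 0.023988 + 0.058884) = 1/1.0829 = 0.9235; α₂ = α₁·K2/[H⁺] = 0.05438
α₁ + 2α₂ = 1.0322
DIC = CA / (α₁ + 2α₂) = 2.23 / 1.0322 = 2.16 mmol/kg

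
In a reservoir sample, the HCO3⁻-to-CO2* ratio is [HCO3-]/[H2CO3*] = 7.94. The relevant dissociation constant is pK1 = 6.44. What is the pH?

From K1 = [H⁺][HCO3-]/[H2CO3*]:  pH = pK1 + log₁₀([HCO3-]/[H2CO3*])
log₁₀(7.94) = +0.900
pH = 6.44 + (+0.900) = 7.34

pH = 7.34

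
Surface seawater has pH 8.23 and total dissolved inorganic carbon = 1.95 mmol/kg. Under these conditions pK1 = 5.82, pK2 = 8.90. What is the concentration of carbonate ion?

α₂ = 1 / (1 + [H⁺]/K2 + [H⁺]²/(K1K2)) = 1 / (1 + 10^+0.67 + 10^-1.74)
   = 1 / (1 + 4.6774 + 0.018197) = 1/5.6955 = 0.1756
[CO3²⁻] = α₂ × DIC = 0.1756 × 1.95 = 0.342 mmol/kg

[CO3²⁻] = 0.342 mmol/kg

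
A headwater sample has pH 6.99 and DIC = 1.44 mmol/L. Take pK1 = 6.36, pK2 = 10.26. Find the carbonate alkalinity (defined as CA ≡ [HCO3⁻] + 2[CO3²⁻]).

CA = 1.17 mmol/L

CA = [HCO3⁻] + 2[CO3²⁻] = (α₁ + 2α₂)·DIC
At pH 6.99: [H⁺]/K1 = 10^-0.63 = 0.23442, K2/[H⁺] = 10^-3.27 = 0.00053703
α₁ = 1/(1 + 0.23442 + 0.00053703) = 1/1.2350 = 0.8097; α₂ = α₁·K2/[H⁺] = 0.0004349
α₁ + 2α₂ = 0.8106
CA = 0.8106 × 1.44 = 1.17 mmol/L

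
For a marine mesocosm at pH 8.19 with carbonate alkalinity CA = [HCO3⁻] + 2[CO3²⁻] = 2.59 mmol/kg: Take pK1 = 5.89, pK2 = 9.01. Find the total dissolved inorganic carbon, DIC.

CA = [HCO3⁻] + 2[CO3²⁻] = (α₁ + 2α₂)·DIC
At pH 8.19: [H⁺]/K1 = 10^-2.30 = 0.0050119, K2/[H⁺] = 10^-0.82 = 0.15136
α₁ = 1/(1 + 0.0050119 + 0.15136) = 1/1.1564 = 0.8648; α₂ = α₁·K2/[H⁺] = 0.1309
α₁ + 2α₂ = 1.1266
DIC = CA / (α₁ + 2α₂) = 2.59 / 1.1266 = 2.30 mmol/kg

DIC = 2.30 mmol/kg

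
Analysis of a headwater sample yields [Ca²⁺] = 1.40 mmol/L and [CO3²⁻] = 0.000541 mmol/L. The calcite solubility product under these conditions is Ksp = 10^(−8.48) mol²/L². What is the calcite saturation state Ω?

Ω = 0.229

Ksp = 10^(−8.48) = 3.311×10^-9
Ω = [Ca²⁺][CO3²⁻]/Ksp = (1.40×10^-3)(0.000541×10^-3) / 3.311×10^-9 = 0.229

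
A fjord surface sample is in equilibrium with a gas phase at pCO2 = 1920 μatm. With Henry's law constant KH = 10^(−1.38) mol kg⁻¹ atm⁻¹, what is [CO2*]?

KH = 10^(−1.38) = 4.169×10^-2 mol kg⁻¹ atm⁻¹
[CO2*] = KH · pCO2 = 4.169×10^-2 × 1920×10^-6 atm = 8.00×10^-5 mol/kg

[CO2*] = 80.0 μmol/kg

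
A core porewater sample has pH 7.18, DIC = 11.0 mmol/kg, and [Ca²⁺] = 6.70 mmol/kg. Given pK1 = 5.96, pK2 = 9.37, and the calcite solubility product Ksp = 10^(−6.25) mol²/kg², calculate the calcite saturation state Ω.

Ω = 0.793

α₂ = 1 / (1 + [H⁺]/K2 + [H⁺]²/(K1K2)) = 1 / (1 + 10^+2.19 + 10^+0.97)
   = 1 / (1 + 154.88 + 9.3325) = 1/165.21 = 0.006053
[CO3²⁻] = α₂ × DIC = 0.006053 × 11.0 = 0.06658 mmol/kg
Ksp = 10^(−6.25) = 5.623×10^-7
Ω = [Ca²⁺][CO3²⁻]/Ksp = (6.70×10^-3)(6.658×10^-5) / 5.623×10^-7 = 0.793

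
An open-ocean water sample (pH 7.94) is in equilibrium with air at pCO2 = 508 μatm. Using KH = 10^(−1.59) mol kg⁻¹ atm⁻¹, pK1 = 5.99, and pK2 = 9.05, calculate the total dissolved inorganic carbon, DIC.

DIC = 1.27 mmol/kg

[CO2*] = KH · pCO2 = 10^(−1.59) × 508×10^-6 = 1.306×10^-5 mol/kg
α₀ = 1/(1 + K1/[H⁺] + K1K2/[H⁺]²) = 1/(1 + 10^+1.95 + 10^+0.84) = 0.01030
DIC = [CO2*]/α₀ = 1.306×10^-5 / 0.01030 = 1.27 mmol/kg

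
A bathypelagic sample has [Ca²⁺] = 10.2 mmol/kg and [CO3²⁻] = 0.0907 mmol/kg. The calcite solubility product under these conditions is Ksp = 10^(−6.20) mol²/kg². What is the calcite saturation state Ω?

Ksp = 10^(−6.20) = 6.310×10^-7
Ω = [Ca²⁺][CO3²⁻]/Ksp = (10.2×10^-3)(0.0907×10^-3) / 6.310×10^-7 = 1.47

Ω = 1.47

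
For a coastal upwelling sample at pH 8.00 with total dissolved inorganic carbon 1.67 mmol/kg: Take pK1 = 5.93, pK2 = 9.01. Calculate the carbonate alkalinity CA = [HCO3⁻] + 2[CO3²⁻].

CA = [HCO3⁻] + 2[CO3²⁻] = (α₁ + 2α₂)·DIC
At pH 8.00: [H⁺]/K1 = 10^-2.07 = 0.0085114, K2/[H⁺] = 10^-1.01 = 0.097724
α₁ = 1/(1 + 0.0085114 + 0.097724) = 1/1.1062 = 0.9040; α₂ = α₁·K2/[H⁺] = 0.08834
α₁ + 2α₂ = 1.0806
CA = 1.0806 × 1.67 = 1.80 mmol/kg

CA = 1.80 mmol/kg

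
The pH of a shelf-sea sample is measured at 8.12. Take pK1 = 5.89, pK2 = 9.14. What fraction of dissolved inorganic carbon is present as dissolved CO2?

α₀ = 1 / (1 + K1/[H⁺] + K1K2/[H⁺]²) = 1 / (1 + 10^+2.23 + 10^+1.21)
   = 1 / (1 + 169.82 + 16.218) = 1/187.04 = 0.005346

α₀ = 0.00535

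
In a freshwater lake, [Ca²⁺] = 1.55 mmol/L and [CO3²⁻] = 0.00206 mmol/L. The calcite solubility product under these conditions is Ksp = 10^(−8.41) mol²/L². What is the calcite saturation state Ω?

Ω = 0.821

Ksp = 10^(−8.41) = 3.890×10^-9
Ω = [Ca²⁺][CO3²⁻]/Ksp = (1.55×10^-3)(0.00206×10^-3) / 3.890×10^-9 = 0.821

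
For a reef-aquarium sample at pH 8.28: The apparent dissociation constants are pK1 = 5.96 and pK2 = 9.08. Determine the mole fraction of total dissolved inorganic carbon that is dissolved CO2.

α₀ = 0.00411

α₀ = 1 / (1 + K1/[H⁺] + K1K2/[H⁺]²) = 1 / (1 + 10^+2.32 + 10^+1.52)
   = 1 / (1 + 208.93 + 33.113) = 1/243.04 = 0.004115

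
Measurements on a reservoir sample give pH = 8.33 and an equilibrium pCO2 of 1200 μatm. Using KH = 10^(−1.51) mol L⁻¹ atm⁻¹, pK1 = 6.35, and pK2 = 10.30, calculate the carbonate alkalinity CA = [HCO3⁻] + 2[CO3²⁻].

[CO2*] = KH · pCO2 = 10^(−1.51) × 1200×10^-6 = 3.708×10^-5 mol/L
α₀ = 1/(1 + K1/[H⁺] + K1K2/[H⁺]²) = 1/(1 + 10^+1.98 + 10^+0.01) = 0.01025
DIC = [CO2*]/α₀ = 3.708×10^-5 / 0.01025 = 3.616 mmol/L
CA = (α₁ + 2α₂)·DIC = (0.9793 + 2×0.01049) × 3.616 = 3.62 mmol/L

CA = 3.62 mmol/L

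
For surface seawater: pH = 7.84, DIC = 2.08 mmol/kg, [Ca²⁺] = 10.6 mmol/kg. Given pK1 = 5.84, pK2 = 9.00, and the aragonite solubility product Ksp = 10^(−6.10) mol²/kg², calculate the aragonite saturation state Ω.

α₂ = 1 / (1 + [H⁺]/K2 + [H⁺]²/(K1K2)) = 1 / (1 + 10^+1.16 + 10^-0.84)
   = 1 / (1 + 14.454 + 0.14454) = 1/15.599 = 0.06411
[CO3²⁻] = α₂ × DIC = 0.06411 × 2.08 = 0.1333 mmol/kg
Ksp = 10^(−6.10) = 7.943×10^-7
Ω = [Ca²⁺][CO3²⁻]/Ksp = (10.6×10^-3)(1.333×10^-4) / 7.943×10^-7 = 1.78

Ω = 1.78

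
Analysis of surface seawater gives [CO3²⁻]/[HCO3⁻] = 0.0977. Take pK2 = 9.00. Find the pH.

pH = 7.99

From K2 = [H⁺][CO3²⁻]/[HCO3⁻]:  pH = pK2 + log₁₀([CO3²⁻]/[HCO3⁻])
log₁₀(0.0977) = -1.010
pH = 9.00 + (-1.010) = 7.99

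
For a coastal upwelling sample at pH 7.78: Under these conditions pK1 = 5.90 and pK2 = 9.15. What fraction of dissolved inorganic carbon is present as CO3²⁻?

α₂ = 1 / (1 + [H⁺]/K2 + [H⁺]²/(K1K2)) = 1 / (1 + 10^+1.37 + 10^-0.51)
   = 1 / (1 + 23.442 + 0.30903) = 1/24.751 = 0.04040

α₂ = 0.0404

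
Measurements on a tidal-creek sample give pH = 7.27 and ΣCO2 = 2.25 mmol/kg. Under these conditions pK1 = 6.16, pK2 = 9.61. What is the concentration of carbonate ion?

[CO3²⁻] = 9.50 μmol/kg

α₂ = 1 / (1 + [H⁺]/K2 + [H⁺]²/(K1K2)) = 1 / (1 + 10^+2.34 + 10^+1.23)
   = 1 / (1 + 218.78 + 16.982) = 1/236.76 = 0.004224
[CO3²⁻] = α₂ × DIC = 0.004224 × 2.25 = 0.00950 mmol/kg = 9.50 μmol/kg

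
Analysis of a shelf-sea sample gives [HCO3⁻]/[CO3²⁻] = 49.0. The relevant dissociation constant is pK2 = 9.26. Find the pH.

From K2 = [H⁺][CO3²⁻]/[HCO3⁻]:  pH = pK2 − log₁₀([HCO3⁻]/[CO3²⁻])
log₁₀(49.0) = +1.690
pH = 9.26 − (+1.690) = 7.57

pH = 7.57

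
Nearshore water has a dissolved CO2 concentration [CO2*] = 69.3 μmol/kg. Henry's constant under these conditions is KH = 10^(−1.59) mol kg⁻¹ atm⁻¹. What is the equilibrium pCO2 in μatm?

pCO2 = 2700 μatm

KH = 10^(−1.59) = 2.570×10^-2 mol kg⁻¹ atm⁻¹
pCO2 = [CO2*]/KH = 69.3×10^-6 / 2.570×10^-2 = 2.70×10^-3 atm = 2700 μatm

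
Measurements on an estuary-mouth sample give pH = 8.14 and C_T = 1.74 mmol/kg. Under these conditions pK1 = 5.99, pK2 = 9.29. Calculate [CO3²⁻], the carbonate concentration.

α₂ = 1 / (1 + [H⁺]/K2 + [H⁺]²/(K1K2)) = 1 / (1 + 10^+1.15 + 10^-1.00)
   = 1 / (1 + 14.125 + 0.10000) = 1/15.225 = 0.06568
[CO3²⁻] = α₂ × DIC = 0.06568 × 1.74 = 0.114 mmol/kg

[CO3²⁻] = 0.114 mmol/kg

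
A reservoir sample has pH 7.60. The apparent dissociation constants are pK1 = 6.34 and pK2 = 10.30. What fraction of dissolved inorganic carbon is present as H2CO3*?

α₀ = 1 / (1 + K1/[H⁺] + K1K2/[H⁺]²) = 1 / (1 + 10^+1.26 + 10^-1.44)
   = 1 / (1 + 18.197 + 0.036308) = 1/19.233 = 0.05199

α₀ = 0.0520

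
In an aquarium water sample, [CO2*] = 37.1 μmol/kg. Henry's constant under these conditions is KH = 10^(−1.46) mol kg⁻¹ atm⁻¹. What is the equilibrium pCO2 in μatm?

pCO2 = 1070 μatm

KH = 10^(−1.46) = 3.467×10^-2 mol kg⁻¹ atm⁻¹
pCO2 = [CO2*]/KH = 37.1×10^-6 / 3.467×10^-2 = 1.07×10^-3 atm = 1070 μatm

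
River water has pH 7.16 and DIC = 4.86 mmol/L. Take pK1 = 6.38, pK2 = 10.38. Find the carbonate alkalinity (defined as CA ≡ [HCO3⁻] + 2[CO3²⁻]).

CA = [HCO3⁻] + 2[CO3²⁻] = (α₁ + 2α₂)·DIC
At pH 7.16: [H⁺]/K1 = 10^-0.78 = 0.16596, K2/[H⁺] = 10^-3.22 = 0.00060256
α₁ = 1/(1 + 0.16596 + 0.00060256) = 1/1.1666 = 0.8572; α₂ = α₁·K2/[H⁺] = 0.0005165
α₁ + 2α₂ = 0.8583
CA = 0.8583 × 4.86 = 4.17 mmol/L

CA = 4.17 mmol/L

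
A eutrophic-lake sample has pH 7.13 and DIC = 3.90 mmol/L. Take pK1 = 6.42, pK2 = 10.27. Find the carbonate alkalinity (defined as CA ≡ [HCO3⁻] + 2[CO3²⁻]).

CA = [HCO3⁻] + 2[CO3²⁻] = (α₁ + 2α₂)·DIC
At pH 7.13: [H⁺]/K1 = 10^-0.71 = 0.19498, K2/[H⁺] = 10^-3.14 = 0.00072444
α₁ = 1/(1 + 0.19498 + 0.00072444) = 1/1.1957 = 0.8363; α₂ = α₁·K2/[H⁺] = 0.0006059
α₁ + 2α₂ = 0.8375
CA = 0.8375 × 3.90 = 3.27 mmol/L

CA = 3.27 mmol/L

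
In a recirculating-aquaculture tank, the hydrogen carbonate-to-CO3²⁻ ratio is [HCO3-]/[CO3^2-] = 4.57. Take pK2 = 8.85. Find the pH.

pH = 8.19

From K2 = [H⁺][CO3^2-]/[HCO3-]:  pH = pK2 − log₁₀([HCO3-]/[CO3^2-])
log₁₀(4.57) = +0.660
pH = 8.85 − (+0.660) = 8.19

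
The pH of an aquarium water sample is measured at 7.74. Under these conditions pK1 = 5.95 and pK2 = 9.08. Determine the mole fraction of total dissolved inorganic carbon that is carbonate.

α₂ = 1 / (1 + [H⁺]/K2 + [H⁺]²/(K1K2)) = 1 / (1 + 10^+1.34 + 10^-0.45)
   = 1 / (1 + 21.878 + 0.35481) = 1/23.232 = 0.04304

α₂ = 0.0430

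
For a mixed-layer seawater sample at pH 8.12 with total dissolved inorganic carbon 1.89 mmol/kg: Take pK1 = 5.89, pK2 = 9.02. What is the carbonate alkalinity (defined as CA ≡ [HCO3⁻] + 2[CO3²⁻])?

CA = [HCO3⁻] + 2[CO3²⁻] = (α₁ + 2α₂)·DIC
At pH 8.12: [H⁺]/K1 = 10^-2.23 = 0.0058884, K2/[H⁺] = 10^-0.90 = 0.12589
α₁ = 1/(1 + 0.0058884 + 0.12589) = 1/1.1318 = 0.8836; α₂ = α₁·K2/[H⁺] = 0.1112
α₁ + 2α₂ = 1.1060
CA = 1.1060 × 1.89 = 2.09 mmol/kg

CA = 2.09 mmol/kg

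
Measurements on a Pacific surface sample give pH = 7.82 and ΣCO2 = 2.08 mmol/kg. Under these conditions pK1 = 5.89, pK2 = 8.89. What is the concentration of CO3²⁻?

[CO3²⁻] = 0.161 mmol/kg

α₂ = 1 / (1 + [H⁺]/K2 + [H⁺]²/(K1K2)) = 1 / (1 + 10^+1.07 + 10^-0.86)
   = 1 / (1 + 11.749 + 0.13804) = 1/12.887 = 0.07760
[CO3²⁻] = α₂ × DIC = 0.07760 × 2.08 = 0.161 mmol/kg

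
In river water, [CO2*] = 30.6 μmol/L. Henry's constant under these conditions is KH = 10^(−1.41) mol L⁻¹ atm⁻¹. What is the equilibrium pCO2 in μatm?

KH = 10^(−1.41) = 3.890×10^-2 mol L⁻¹ atm⁻¹
pCO2 = [CO2*]/KH = 30.6×10^-6 / 3.890×10^-2 = 7.87×10^-4 atm = 787 μatm

pCO2 = 787 μatm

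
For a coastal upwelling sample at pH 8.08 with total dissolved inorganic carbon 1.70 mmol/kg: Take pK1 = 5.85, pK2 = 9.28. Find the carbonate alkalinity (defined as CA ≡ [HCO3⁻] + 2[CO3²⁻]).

CA = 1.79 mmol/kg

CA = [HCO3⁻] + 2[CO3²⁻] = (α₁ + 2α₂)·DIC
At pH 8.08: [H⁺]/K1 = 10^-2.23 = 0.0058884, K2/[H⁺] = 10^-1.20 = 0.063096
α₁ = 1/(1 + 0.0058884 + 0.063096) = 1/1.0690 = 0.9355; α₂ = α₁·K2/[H⁺] = 0.05902
α₁ + 2α₂ = 1.0535
CA = 1.0535 × 1.70 = 1.79 mmol/kg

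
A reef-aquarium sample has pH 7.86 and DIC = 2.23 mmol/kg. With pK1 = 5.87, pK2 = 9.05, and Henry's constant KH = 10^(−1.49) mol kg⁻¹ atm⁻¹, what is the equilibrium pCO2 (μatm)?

pCO2 = 656 μatm

α₀ = 1 / (1 + K1/[H⁺] + K1K2/[H⁺]²) = 1 / (1 + 10^+1.99 + 10^+0.80)
   = 1 / (1 + 97.724 + 6.3096) = 1/105.03 = 0.009521
[CO2*] = α₀ × DIC = 0.009521 × 2.23 = 0.02123 mmol/kg
pCO2 = [CO2*]/KH = 2.123×10^-5 / 3.236×10^-2 = 656 μatm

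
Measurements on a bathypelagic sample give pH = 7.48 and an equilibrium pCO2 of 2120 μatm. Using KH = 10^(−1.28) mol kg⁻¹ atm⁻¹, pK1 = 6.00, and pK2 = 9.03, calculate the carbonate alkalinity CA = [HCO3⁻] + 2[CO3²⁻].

CA = 3.55 mmol/kg

[CO2*] = KH · pCO2 = 10^(−1.28) × 2120×10^-6 = 1.113×10^-4 mol/kg
α₀ = 1/(1 + K1/[H⁺] + K1K2/[H⁺]²) = 1/(1 + 10^+1.48 + 10^-0.07) = 0.03120
DIC = [CO2*]/α₀ = 1.113×10^-4 / 0.03120 = 3.566 mmol/kg
CA = (α₁ + 2α₂)·DIC = (0.9422 + 2×0.02656) × 3.566 = 3.55 mmol/kg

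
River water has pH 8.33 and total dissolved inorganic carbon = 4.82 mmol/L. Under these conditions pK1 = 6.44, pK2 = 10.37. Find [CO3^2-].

[CO3²⁻] = 0.0430 mmol/L

α₂ = 1 / (1 + [H⁺]/K2 + [H⁺]²/(K1K2)) = 1 / (1 + 10^+2.04 + 10^+0.15)
   = 1 / (1 + 109.65 + 1.4125) = 1/112.06 = 0.008924
[CO3²⁻] = α₂ × DIC = 0.008924 × 4.82 = 0.0430 mmol/L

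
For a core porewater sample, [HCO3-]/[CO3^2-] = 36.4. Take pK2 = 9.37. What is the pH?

pH = 7.81

From K2 = [H⁺][CO3^2-]/[HCO3-]:  pH = pK2 − log₁₀([HCO3-]/[CO3^2-])
log₁₀(36.4) = +1.561
pH = 9.37 − (+1.561) = 7.81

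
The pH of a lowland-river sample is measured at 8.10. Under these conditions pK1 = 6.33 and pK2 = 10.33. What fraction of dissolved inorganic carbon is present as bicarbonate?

α₁ = 1 / (1 + [H⁺]/K1 + K2/[H⁺]) = 1 / (1 + 10^-1.77 + 10^-2.23)
   = 1 / (1 + 0.016982 + 0.0058884) = 1/1.0229 = 0.9776

α₁ = 0.978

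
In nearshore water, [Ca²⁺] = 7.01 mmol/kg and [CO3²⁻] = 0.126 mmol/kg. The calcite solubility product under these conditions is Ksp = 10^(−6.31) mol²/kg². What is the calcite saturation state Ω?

Ω = 1.80

Ksp = 10^(−6.31) = 4.898×10^-7
Ω = [Ca²⁺][CO3²⁻]/Ksp = (7.01×10^-3)(0.126×10^-3) / 4.898×10^-7 = 1.80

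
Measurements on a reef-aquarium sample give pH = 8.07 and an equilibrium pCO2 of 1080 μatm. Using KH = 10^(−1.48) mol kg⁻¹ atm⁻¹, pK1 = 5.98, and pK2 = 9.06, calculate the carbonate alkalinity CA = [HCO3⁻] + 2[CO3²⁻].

[CO2*] = KH · pCO2 = 10^(−1.48) × 1080×10^-6 = 3.576×10^-5 mol/kg
α₀ = 1/(1 + K1/[H⁺] + K1K2/[H⁺]²) = 1/(1 + 10^+2.09 + 10^+1.10) = 0.007320
DIC = [CO2*]/α₀ = 3.576×10^-5 / 0.007320 = 4.886 mmol/kg
CA = (α₁ + 2α₂)·DIC = (0.9005 + 2×0.09215) × 4.886 = 5.30 mmol/kg

CA = 5.30 mmol/kg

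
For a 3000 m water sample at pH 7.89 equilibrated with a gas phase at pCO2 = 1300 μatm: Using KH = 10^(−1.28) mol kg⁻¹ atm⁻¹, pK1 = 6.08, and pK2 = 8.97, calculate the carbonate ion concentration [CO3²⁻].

[CO3²⁻] = 0.366 mmol/kg

[CO2*] = KH · pCO2 = 10^(−1.28) × 1300×10^-6 = 6.822×10^-5 mol/kg
α₀ = 1/(1 + K1/[H⁺] + K1K2/[H⁺]²) = 1/(1 + 10^+1.81 + 10^+0.73) = 0.01410
DIC = [CO2*]/α₀ = 6.822×10^-5 / 0.01410 = 4.840 mmol/kg
[CO3²⁻] = α₂·DIC; α₂ = 0.07571, so [CO3²⁻] = 0.07571 × 4.840 = 0.366 mmol/kg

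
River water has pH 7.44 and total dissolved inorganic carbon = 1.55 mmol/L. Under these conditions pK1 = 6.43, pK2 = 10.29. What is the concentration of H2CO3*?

α₀ = 1 / (1 + K1/[H⁺] + K1K2/[H⁺]²) = 1 / (1 + 10^+1.01 + 10^-1.84)
   = 1 / (1 + 10.233 + 0.014454) = 1/11.247 = 0.08891
[CO2*] = α₀ × DIC = 0.08891 × 1.55 = 0.138 mmol/L

[CO2*] = 0.138 mmol/L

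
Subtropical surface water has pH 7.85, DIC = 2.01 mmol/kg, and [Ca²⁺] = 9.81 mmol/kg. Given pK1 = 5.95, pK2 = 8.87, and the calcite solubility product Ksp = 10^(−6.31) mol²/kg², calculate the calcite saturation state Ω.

α₂ = 1 / (1 + [H⁺]/K2 + [H⁺]²/(K1K2)) = 1 / (1 + 10^+1.02 + 10^-0.88)
   = 1 / (1 + 10.471 + 0.13183) = 1/11.603 = 0.08618
[CO3²⁻] = α₂ × DIC = 0.08618 × 2.01 = 0.1732 mmol/kg
Ksp = 10^(−6.31) = 4.898×10^-7
Ω = [Ca²⁺][CO3²⁻]/Ksp = (9.81×10^-3)(1.732×10^-4) / 4.898×10^-7 = 3.47

Ω = 3.47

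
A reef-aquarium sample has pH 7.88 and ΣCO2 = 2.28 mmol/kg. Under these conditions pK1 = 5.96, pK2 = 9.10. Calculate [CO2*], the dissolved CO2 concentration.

α₀ = 1 / (1 + K1/[H⁺] + K1K2/[H⁺]²) = 1 / (1 + 10^+1.92 + 10^+0.70)
   = 1 / (1 + 83.176 + 5.0119) = 1/89.188 = 0.01121
[CO2*] = α₀ × DIC = 0.01121 × 2.28 = 0.0256 mmol/kg

[CO2*] = 0.0256 mmol/kg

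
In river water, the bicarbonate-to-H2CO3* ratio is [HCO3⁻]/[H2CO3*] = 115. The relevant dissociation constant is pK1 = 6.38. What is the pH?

From K1 = [H⁺][HCO3⁻]/[H2CO3*]:  pH = pK1 + log₁₀([HCO3⁻]/[H2CO3*])
log₁₀(115) = +2.061
pH = 6.38 + (+2.061) = 8.44

pH = 8.44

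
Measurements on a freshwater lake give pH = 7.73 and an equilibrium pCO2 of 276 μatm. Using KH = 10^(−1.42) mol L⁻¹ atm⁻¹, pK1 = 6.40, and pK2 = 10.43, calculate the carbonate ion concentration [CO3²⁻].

[CO2*] = KH · pCO2 = 10^(−1.42) × 276×10^-6 = 1.049×10^-5 mol/L
α₀ = 1/(1 + K1/[H⁺] + K1K2/[H⁺]²) = 1/(1 + 10^+1.33 + 10^-1.37) = 0.04460
DIC = [CO2*]/α₀ = 1.049×10^-5 / 0.04460 = 0.2353 mmol/L
[CO3²⁻] = α₂·DIC; α₂ = 0.001902, so [CO3²⁻] = 0.001902 × 0.2353 = 0.000448 mmol/L = 0.448 μmol/L

[CO3²⁻] = 0.448 μmol/L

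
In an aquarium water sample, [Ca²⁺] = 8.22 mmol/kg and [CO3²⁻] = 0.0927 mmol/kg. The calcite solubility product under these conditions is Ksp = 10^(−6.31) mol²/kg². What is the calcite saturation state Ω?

Ω = 1.56

Ksp = 10^(−6.31) = 4.898×10^-7
Ω = [Ca²⁺][CO3²⁻]/Ksp = (8.22×10^-3)(0.0927×10^-3) / 4.898×10^-7 = 1.56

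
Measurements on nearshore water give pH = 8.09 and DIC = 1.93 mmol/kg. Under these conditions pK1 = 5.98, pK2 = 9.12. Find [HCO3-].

[HCO3⁻] = 1.75 mmol/kg

α₁ = 1 / (1 + [H⁺]/K1 + K2/[H⁺]) = 1 / (1 + 10^-2.11 + 10^-1.03)
   = 1 / (1 + 0.0077625 + 0.093325) = 1/1.1011 = 0.9082
[HCO3⁻] = α₁ × DIC = 0.9082 × 1.93 = 1.75 mmol/kg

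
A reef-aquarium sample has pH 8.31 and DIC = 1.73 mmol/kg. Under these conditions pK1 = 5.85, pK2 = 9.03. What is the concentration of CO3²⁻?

[CO3²⁻] = 0.276 mmol/kg

α₂ = 1 / (1 + [H⁺]/K2 + [H⁺]²/(K1K2)) = 1 / (1 + 10^+0.72 + 10^-1.74)
   = 1 / (1 + 5.2481 + 0.018197) = 1/6.2663 = 0.1596
[CO3²⁻] = α₂ × DIC = 0.1596 × 1.73 = 0.276 mmol/kg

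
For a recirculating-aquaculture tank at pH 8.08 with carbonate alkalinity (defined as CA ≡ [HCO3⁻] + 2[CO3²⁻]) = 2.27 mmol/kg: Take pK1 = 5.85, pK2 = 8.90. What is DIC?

CA = [HCO3⁻] + 2[CO3²⁻] = (α₁ + 2α₂)·DIC
At pH 8.08: [H⁺]/K1 = 10^-2.23 = 0.0058884, K2/[H⁺] = 10^-0.82 = 0.15136
α₁ = 1/(1 + 0.0058884 + 0.15136) = 1/1.1572 = 0.8641; α₂ = α₁·K2/[H⁺] = 0.1308
α₁ + 2α₂ = 1.1257
DIC = CA / (α₁ + 2α₂) = 2.27 / 1.1257 = 2.02 mmol/kg

DIC = 2.02 mmol/kg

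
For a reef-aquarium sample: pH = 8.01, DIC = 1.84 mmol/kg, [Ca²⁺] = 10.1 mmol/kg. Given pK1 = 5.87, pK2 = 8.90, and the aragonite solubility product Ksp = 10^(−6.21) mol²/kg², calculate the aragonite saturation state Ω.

α₂ = 1 / (1 + [H⁺]/K2 + [H⁺]²/(K1K2)) = 1 / (1 + 10^+0.89 + 10^-1.25)
   = 1 / (1 + 7.7625 + 0.056234) = 1/8.8187 = 0.1134
[CO3²⁻] = α₂ × DIC = 0.1134 × 1.84 = 0.2086 mmol/kg
Ksp = 10^(−6.21) = 6.166×10^-7
Ω = [Ca²⁺][CO3²⁻]/Ksp = (10.1×10^-3)(2.086×10^-4) / 6.166×10^-7 = 3.42

Ω = 3.42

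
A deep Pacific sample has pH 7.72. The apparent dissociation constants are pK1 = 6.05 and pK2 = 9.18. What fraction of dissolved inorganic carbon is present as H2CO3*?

α₀ = 0.0202

α₀ = 1 / (1 + K1/[H⁺] + K1K2/[H⁺]²) = 1 / (1 + 10^+1.67 + 10^+0.21)
   = 1 / (1 + 46.774 + 1.6218) = 1/49.395 = 0.02024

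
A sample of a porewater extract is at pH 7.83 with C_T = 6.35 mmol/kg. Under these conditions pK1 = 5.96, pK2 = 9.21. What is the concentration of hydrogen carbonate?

[HCO3⁻] = 6.02 mmol/kg

α₁ = 1 / (1 + [H⁺]/K1 + K2/[H⁺]) = 1 / (1 + 10^-1.87 + 10^-1.38)
   = 1 / (1 + 0.013490 + 0.041687) = 1/1.0552 = 0.9477
[HCO3⁻] = α₁ × DIC = 0.9477 × 6.35 = 6.02 mmol/kg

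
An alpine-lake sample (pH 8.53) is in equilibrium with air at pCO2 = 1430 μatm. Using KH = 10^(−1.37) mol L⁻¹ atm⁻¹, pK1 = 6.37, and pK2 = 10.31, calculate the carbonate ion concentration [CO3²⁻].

[CO2*] = KH · pCO2 = 10^(−1.37) × 1430×10^-6 = 6.100×10^-5 mol/L
α₀ = 1/(1 + K1/[H⁺] + K1K2/[H⁺]²) = 1/(1 + 10^+2.16 + 10^+0.38) = 0.006759
DIC = [CO2*]/α₀ = 6.100×10^-5 / 0.006759 = 9.025 mmol/L
[CO3²⁻] = α₂·DIC; α₂ = 0.01621, so [CO3²⁻] = 0.01621 × 9.025 = 0.146 mmol/L

[CO3²⁻] = 0.146 mmol/L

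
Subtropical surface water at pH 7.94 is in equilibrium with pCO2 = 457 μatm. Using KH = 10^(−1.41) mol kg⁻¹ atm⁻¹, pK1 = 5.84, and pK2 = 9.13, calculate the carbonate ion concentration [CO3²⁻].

[CO3²⁻] = 0.145 mmol/kg

[CO2*] = KH · pCO2 = 10^(−1.41) × 457×10^-6 = 1.778×10^-5 mol/kg
α₀ = 1/(1 + K1/[H⁺] + K1K2/[H⁺]²) = 1/(1 + 10^+2.10 + 10^+0.91) = 0.007406
DIC = [CO2*]/α₀ = 1.778×10^-5 / 0.007406 = 2.401 mmol/kg
[CO3²⁻] = α₂·DIC; α₂ = 0.06020, so [CO3²⁻] = 0.06020 × 2.401 = 0.145 mmol/kg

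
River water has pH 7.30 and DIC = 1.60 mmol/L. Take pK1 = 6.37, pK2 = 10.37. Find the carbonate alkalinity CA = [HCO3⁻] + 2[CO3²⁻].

CA = [HCO3⁻] + 2[CO3²⁻] = (α₁ + 2α₂)·DIC
At pH 7.30: [H⁺]/K1 = 10^-0.93 = 0.11749, K2/[H⁺] = 10^-3.07 = 0.00085114
α₁ = 1/(1 + 0.11749 + 0.00085114) = 1/1.1183 = 0.8942; α₂ = α₁·K2/[H⁺] = 0.0007611
α₁ + 2α₂ = 0.8957
CA = 0.8957 × 1.60 = 1.43 mmol/L

CA = 1.43 mmol/L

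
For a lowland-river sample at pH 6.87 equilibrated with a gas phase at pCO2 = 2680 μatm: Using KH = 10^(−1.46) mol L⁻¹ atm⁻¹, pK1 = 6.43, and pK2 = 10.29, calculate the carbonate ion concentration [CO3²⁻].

[CO2*] = KH · pCO2 = 10^(−1.46) × 2680×10^-6 = 9.293×10^-5 mol/L
α₀ = 1/(1 + K1/[H⁺] + K1K2/[H⁺]²) = 1/(1 + 10^+0.44 + 10^-2.98) = 0.2663
DIC = [CO2*]/α₀ = 9.293×10^-5 / 0.2663 = 0.3490 mmol/L
[CO3²⁻] = α₂·DIC; α₂ = 0.0002788, so [CO3²⁻] = 0.0002788 × 0.3490 = 9.73×10^-5 mmol/L = 0.0973 μmol/L

[CO3²⁻] = 0.0973 μmol/L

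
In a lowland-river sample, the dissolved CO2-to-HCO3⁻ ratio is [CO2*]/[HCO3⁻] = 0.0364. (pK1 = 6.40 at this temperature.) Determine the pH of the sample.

pH = 7.84

From K1 = [H⁺][HCO3⁻]/[CO2*]:  pH = pK1 − log₁₀([CO2*]/[HCO3⁻])
log₁₀(0.0364) = -1.439
pH = 6.40 − (-1.439) = 7.84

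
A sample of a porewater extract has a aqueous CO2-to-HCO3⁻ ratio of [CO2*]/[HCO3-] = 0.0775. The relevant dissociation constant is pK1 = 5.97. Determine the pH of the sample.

From K1 = [H⁺][HCO3-]/[CO2*]:  pH = pK1 − log₁₀([CO2*]/[HCO3-])
log₁₀(0.0775) = -1.111
pH = 5.97 − (-1.111) = 7.08

pH = 7.08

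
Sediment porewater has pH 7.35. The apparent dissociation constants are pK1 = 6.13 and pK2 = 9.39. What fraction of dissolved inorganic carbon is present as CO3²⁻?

α₂ = 0.00853

α₂ = 1 / (1 + [H⁺]/K2 + [H⁺]²/(K1K2)) = 1 / (1 + 10^+2.04 + 10^+0.82)
   = 1 / (1 + 109.65 + 6.6069) = 1/117.25 = 0.008528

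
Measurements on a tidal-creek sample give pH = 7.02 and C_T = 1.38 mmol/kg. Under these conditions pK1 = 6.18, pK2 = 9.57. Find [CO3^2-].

[CO3²⁻] = 3.39 μmol/kg

α₂ = 1 / (1 + [H⁺]/K2 + [H⁺]²/(K1K2)) = 1 / (1 + 10^+2.55 + 10^+1.71)
   = 1 / (1 + 354.81 + 51.286) = 1/407.10 = 0.002456
[CO3²⁻] = α₂ × DIC = 0.002456 × 1.38 = 0.00339 mmol/kg = 3.39 μmol/kg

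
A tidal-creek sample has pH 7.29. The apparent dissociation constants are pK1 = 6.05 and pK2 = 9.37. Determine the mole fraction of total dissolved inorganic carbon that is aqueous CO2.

α₀ = 0.0540

α₀ = 1 / (1 + K1/[H⁺] + K1K2/[H⁺]²) = 1 / (1 + 10^+1.24 + 10^-0.84)
   = 1 / (1 + 17.378 + 0.14454) = 1/18.523 = 0.05399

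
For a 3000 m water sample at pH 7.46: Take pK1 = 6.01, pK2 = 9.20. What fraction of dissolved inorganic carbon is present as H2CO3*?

α₀ = 0.0337

α₀ = 1 / (1 + K1/[H⁺] + K1K2/[H⁺]²) = 1 / (1 + 10^+1.45 + 10^-0.29)
   = 1 / (1 + 28.184 + 0.51286) = 1/29.697 = 0.03367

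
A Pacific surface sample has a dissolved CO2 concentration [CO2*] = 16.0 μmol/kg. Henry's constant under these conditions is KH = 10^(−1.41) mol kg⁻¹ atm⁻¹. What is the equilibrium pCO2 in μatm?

pCO2 = 411 μatm

KH = 10^(−1.41) = 3.890×10^-2 mol kg⁻¹ atm⁻¹
pCO2 = [CO2*]/KH = 16.0×10^-6 / 3.890×10^-2 = 4.11×10^-4 atm = 411 μatm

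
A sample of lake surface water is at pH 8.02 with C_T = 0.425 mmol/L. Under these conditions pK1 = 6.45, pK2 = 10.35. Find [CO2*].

α₀ = 1 / (1 + K1/[H⁺] + K1K2/[H⁺]²) = 1 / (1 + 10^+1.57 + 10^-0.76)
   = 1 / (1 + 37.154 + 0.17378) = 1/38.327 = 0.02609
[CO2*] = α₀ × DIC = 0.02609 × 0.425 = 0.0111 mmol/L = 11.1 μmol/L

[CO2*] = 11.1 μmol/L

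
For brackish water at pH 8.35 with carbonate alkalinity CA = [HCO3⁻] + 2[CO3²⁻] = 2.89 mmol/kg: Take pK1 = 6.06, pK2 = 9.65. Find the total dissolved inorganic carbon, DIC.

CA = [HCO3⁻] + 2[CO3²⁻] = (α₁ + 2α₂)·DIC
At pH 8.35: [H⁺]/K1 = 10^-2.29 = 0.0051286, K2/[H⁺] = 10^-1.30 = 0.050119
α₁ = 1/(1 + 0.0051286 + 0.050119) = 1/1.0552 = 0.9476; α₂ = α₁·K2/[H⁺] = 0.04749
α₁ + 2α₂ = 1.0426
DIC = CA / (α₁ + 2α₂) = 2.89 / 1.0426 = 2.77 mmol/kg

DIC = 2.77 mmol/kg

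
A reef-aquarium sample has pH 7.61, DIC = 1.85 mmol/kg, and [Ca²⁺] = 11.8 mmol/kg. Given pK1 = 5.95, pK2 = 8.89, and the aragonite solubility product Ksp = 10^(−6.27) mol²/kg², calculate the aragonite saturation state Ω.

Ω = 1.99

α₂ = 1 / (1 + [H⁺]/K2 + [H⁺]²/(K1K2)) = 1 / (1 + 10^+1.28 + 10^-0.38)
   = 1 / (1 + 19.055 + 0.41687) = 1/20.471 = 0.04885
[CO3²⁻] = α₂ × DIC = 0.04885 × 1.85 = 0.09037 mmol/kg
Ksp = 10^(−6.27) = 5.370×10^-7
Ω = [Ca²⁺][CO3²⁻]/Ksp = (11.8×10^-3)(9.037×10^-5) / 5.370×10^-7 = 1.99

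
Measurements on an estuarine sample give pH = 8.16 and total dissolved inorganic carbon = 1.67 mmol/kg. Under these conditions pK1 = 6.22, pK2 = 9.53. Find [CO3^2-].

[CO3²⁻] = 0.0676 mmol/kg

α₂ = 1 / (1 + [H⁺]/K2 + [H⁺]²/(K1K2)) = 1 / (1 + 10^+1.37 + 10^-0.57)
   = 1 / (1 + 23.442 + 0.26915) = 1/24.711 = 0.04047
[CO3²⁻] = α₂ × DIC = 0.04047 × 1.67 = 0.0676 mmol/kg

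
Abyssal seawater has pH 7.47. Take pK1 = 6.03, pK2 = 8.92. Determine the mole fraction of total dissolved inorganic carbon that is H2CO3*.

α₀ = 0.0339

α₀ = 1 / (1 + K1/[H⁺] + K1K2/[H⁺]²) = 1 / (1 + 10^+1.44 + 10^-0.01)
   = 1 / (1 + 27.542 + 0.97724) = 1/29.520 = 0.03388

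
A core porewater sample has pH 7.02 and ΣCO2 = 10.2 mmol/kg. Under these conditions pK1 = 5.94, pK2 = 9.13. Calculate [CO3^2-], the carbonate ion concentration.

α₂ = 1 / (1 + [H⁺]/K2 + [H⁺]²/(K1K2)) = 1 / (1 + 10^+2.11 + 10^+1.03)
   = 1 / (1 + 128.82 + 10.715) = 1/140.54 = 0.007115
[CO3²⁻] = α₂ × DIC = 0.007115 × 10.2 = 0.0726 mmol/kg

[CO3²⁻] = 0.0726 mmol/kg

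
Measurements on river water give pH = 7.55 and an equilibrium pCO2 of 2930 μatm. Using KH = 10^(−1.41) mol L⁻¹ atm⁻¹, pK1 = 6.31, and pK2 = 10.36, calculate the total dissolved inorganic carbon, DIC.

[CO2*] = KH · pCO2 = 10^(−1.41) × 2930×10^-6 = 1.140×10^-4 mol/L
α₀ = 1/(1 + K1/[H⁺] + K1K2/[H⁺]²) = 1/(1 + 10^+1.24 + 10^-1.57) = 0.05433
DIC = [CO2*]/α₀ = 1.140×10^-4 / 0.05433 = 2.10 mmol/L

DIC = 2.10 mmol/L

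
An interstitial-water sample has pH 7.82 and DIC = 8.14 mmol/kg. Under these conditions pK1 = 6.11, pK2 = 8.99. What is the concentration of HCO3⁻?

α₁ = 1 / (1 + [H⁺]/K1 + K2/[H⁺]) = 1 / (1 + 10^-1.71 + 10^-1.17)
   = 1 / (1 + 0.019498 + 0.067608) = 1/1.0871 = 0.9199
[HCO3⁻] = α₁ × DIC = 0.9199 × 8.14 = 7.49 mmol/kg

[HCO3⁻] = 7.49 mmol/kg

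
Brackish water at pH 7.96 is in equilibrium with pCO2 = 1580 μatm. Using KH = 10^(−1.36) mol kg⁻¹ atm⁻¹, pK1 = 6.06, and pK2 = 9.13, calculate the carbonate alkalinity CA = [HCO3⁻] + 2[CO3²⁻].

[CO2*] = KH · pCO2 = 10^(−1.36) × 1580×10^-6 = 6.897×10^-5 mol/kg
α₀ = 1/(1 + K1/[H⁺] + K1K2/[H⁺]²) = 1/(1 + 10^+1.90 + 10^+0.73) = 0.01165
DIC = [CO2*]/α₀ = 6.897×10^-5 / 0.01165 = 5.918 mmol/kg
CA = (α₁ + 2α₂)·DIC = (0.9258 + 2×0.06259) × 5.918 = 6.22 mmol/kg

CA = 6.22 mmol/kg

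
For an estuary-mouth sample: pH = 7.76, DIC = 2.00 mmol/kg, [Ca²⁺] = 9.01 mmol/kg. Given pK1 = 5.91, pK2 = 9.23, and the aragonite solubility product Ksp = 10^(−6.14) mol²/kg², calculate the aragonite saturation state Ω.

α₂ = 1 / (1 + [H⁺]/K2 + [H⁺]²/(K1K2)) = 1 / (1 + 10^+1.47 + 10^-0.38)
   = 1 / (1 + 29.512 + 0.41687) = 1/30.929 = 0.03233
[CO3²⁻] = α₂ × DIC = 0.03233 × 2.00 = 0.06466 mmol/kg
Ksp = 10^(−6.14) = 7.244×10^-7
Ω = [Ca²⁺][CO3²⁻]/Ksp = (9.01×10^-3)(6.466×10^-5) / 7.244×10^-7 = 0.804

Ω = 0.804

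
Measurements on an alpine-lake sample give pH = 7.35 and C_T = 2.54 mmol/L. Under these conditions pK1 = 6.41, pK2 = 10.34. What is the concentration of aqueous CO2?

α₀ = 1 / (1 + K1/[H⁺] + K1K2/[H⁺]²) = 1 / (1 + 10^+0.94 + 10^-2.05)
   = 1 / (1 + 8.7096 + 0.0089125) = 1/9.7185 = 0.1029
[CO2*] = α₀ × DIC = 0.1029 × 2.54 = 0.261 mmol/L

[CO2*] = 0.261 mmol/L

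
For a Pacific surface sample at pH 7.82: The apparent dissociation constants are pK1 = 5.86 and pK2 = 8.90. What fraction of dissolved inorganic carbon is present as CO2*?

α₀ = 0.0100

α₀ = 1 / (1 + K1/[H⁺] + K1K2/[H⁺]²) = 1 / (1 + 10^+1.96 + 10^+0.88)
   = 1 / (1 + 91.201 + 7.5858) = 1/99.787 = 0.01002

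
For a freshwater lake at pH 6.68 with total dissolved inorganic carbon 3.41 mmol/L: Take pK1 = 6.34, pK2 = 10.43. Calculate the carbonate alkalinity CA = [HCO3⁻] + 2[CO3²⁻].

CA = 2.34 mmol/L

CA = [HCO3⁻] + 2[CO3²⁻] = (α₁ + 2α₂)·DIC
At pH 6.68: [H⁺]/K1 = 10^-0.34 = 0.45709, K2/[H⁺] = 10^-3.75 = 0.00017783
α₁ = 1/(1 + 0.45709 + 0.00017783) = 1/1.4573 = 0.6862; α₂ = α₁·K2/[H⁺] = 0.0001220
α₁ + 2α₂ = 0.6865
CA = 0.6865 × 3.41 = 2.34 mmol/L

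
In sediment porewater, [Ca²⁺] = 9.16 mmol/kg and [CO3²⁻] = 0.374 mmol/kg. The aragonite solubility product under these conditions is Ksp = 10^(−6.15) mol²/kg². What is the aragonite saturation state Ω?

Ksp = 10^(−6.15) = 7.079×10^-7
Ω = [Ca²⁺][CO3²⁻]/Ksp = (9.16×10^-3)(0.374×10^-3) / 7.079×10^-7 = 4.84

Ω = 4.84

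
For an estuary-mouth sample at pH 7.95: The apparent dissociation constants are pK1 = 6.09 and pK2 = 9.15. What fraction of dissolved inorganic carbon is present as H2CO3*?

α₀ = 0.0128

α₀ = 1 / (1 + K1/[H⁺] + K1K2/[H⁺]²) = 1 / (1 + 10^+1.86 + 10^+0.66)
   = 1 / (1 + 72.444 + 4.5709) = 1/78.014 = 0.01282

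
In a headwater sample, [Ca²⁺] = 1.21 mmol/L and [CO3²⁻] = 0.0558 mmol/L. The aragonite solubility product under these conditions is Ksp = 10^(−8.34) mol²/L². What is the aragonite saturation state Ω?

Ksp = 10^(−8.34) = 4.571×10^-9
Ω = [Ca²⁺][CO3²⁻]/Ksp = (1.21×10^-3)(0.0558×10^-3) / 4.571×10^-9 = 14.8

Ω = 14.8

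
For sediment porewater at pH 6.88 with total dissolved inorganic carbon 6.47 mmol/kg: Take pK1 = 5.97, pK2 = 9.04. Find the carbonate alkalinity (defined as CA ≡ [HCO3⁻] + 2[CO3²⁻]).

CA = [HCO3⁻] + 2[CO3²⁻] = (α₁ + 2α₂)·DIC
At pH 6.88: [H⁺]/K1 = 10^-0.91 = 0.12303, K2/[H⁺] = 10^-2.16 = 0.0069183
α₁ = 1/(1 + 0.12303 + 0.0069183) = 1/1.1299 = 0.8850; α₂ = α₁·K2/[H⁺] = 0.006123
α₁ + 2α₂ = 0.8972
CA = 0.8972 × 6.47 = 5.81 mmol/kg

CA = 5.81 mmol/kg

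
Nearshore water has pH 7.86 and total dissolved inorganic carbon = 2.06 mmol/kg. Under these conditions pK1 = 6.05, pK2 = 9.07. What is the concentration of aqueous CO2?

[CO2*] = 0.0296 mmol/kg

α₀ = 1 / (1 + K1/[H⁺] + K1K2/[H⁺]²) = 1 / (1 + 10^+1.81 + 10^+0.60)
   = 1 / (1 + 64.565 + 3.9811) = 1/69.546 = 0.01438
[CO2*] = α₀ × DIC = 0.01438 × 2.06 = 0.0296 mmol/kg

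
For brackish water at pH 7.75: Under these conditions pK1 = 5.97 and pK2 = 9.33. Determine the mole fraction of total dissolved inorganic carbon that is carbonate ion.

α₂ = 1 / (1 + [H⁺]/K2 + [H⁺]²/(K1K2)) = 1 / (1 + 10^+1.58 + 10^-0.20)
   = 1 / (1 + 38.019 + 0.63096) = 1/39.650 = 0.02522

α₂ = 0.0252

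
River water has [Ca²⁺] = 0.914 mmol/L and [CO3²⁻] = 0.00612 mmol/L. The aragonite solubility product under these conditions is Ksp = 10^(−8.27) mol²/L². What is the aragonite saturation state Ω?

Ω = 1.04

Ksp = 10^(−8.27) = 5.370×10^-9
Ω = [Ca²⁺][CO3²⁻]/Ksp = (0.914×10^-3)(0.00612×10^-3) / 5.370×10^-9 = 1.04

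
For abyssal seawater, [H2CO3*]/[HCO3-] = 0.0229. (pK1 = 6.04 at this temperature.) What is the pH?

From K1 = [H⁺][HCO3-]/[H2CO3*]:  pH = pK1 − log₁₀([H2CO3*]/[HCO3-])
log₁₀(0.0229) = -1.640
pH = 6.04 − (-1.640) = 7.68

pH = 7.68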